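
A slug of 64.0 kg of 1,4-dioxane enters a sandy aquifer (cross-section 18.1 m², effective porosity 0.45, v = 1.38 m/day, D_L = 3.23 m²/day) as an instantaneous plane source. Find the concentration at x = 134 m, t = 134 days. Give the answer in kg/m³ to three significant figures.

For an instantaneous plane source, C(x,t) = M/(n_e·A·√(4πDt)) · exp(−(x−vt)²/(4Dt)), with n_e·A the pore (flow) area.
Plume center vt = 1.38 × 134 = 184.92 m, so the well at 134 m is 50.92 m upgradient of the peak.
√(4πDt) = 73.75 m, giving peak height M/(n_e·A·√(4πDt)) = 64.0/(0.45 × 18.1 × 73.75) = 0.1065 kg/m³.
(x−vt)²/(4Dt) = (-50.92)²/(4 × 3.23 × 134) = 1.498; exp(−1.498) = 0.2236.
C = 0.1065 × 0.2236 = 0.0238 kg/m³.

0.0238 kg/m³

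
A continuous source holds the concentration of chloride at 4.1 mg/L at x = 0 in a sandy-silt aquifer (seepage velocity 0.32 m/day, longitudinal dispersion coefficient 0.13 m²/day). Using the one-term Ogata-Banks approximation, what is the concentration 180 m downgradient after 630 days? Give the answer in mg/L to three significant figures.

3.91 mg/L

For a continuous step input, C/C₀ ≈ ½·erfc((x−vt)/(2√(Dt))).
vt = 0.32 × 630 = 201.6 m and 2√(Dt) = 2√(0.13 × 630) = 18.10 m.
Argument (x−vt)/(2√(Dt)) = (180 − 201.6)/18.10 = -1.193; ½·erfc(-1.193) = 0.9542.
C = 4.1 × 0.9542 = 3.91 mg/L.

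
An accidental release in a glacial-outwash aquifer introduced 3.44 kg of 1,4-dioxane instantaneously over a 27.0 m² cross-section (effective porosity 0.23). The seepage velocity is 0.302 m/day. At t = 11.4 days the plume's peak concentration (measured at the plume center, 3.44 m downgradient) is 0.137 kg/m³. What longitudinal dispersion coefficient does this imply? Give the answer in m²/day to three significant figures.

At the plume center C_max = M/(n_e·A·√(4πDt)), so D = M²/(4πt·(n_e·A·C_max)²).
n_e·A·C_max = 0.23 × 27.0 × 0.137 = 0.8508 kg/m.
D = 3.44²/(4π × 11.4 × 0.8508²) = 0.114 m²/day.

0.114 m²/day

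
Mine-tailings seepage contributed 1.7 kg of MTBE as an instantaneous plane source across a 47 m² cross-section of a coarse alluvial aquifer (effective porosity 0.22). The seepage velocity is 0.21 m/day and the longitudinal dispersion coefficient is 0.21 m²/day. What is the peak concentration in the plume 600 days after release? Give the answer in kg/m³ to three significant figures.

The peak of an instantaneous 1D plume sits at x = vt; there the Gaussian factor is 1 and C_max = M/(n_e·A·√(4πDt)), where n_e·A is the pore area the mass is dissolved in.
√(4πDt) = √(4π × 0.21 × 600) = 39.79 m, so C_max = 1.7/(0.22 × 47 × 39.79) = 0.00413 kg/m³.

0.00413 kg/m³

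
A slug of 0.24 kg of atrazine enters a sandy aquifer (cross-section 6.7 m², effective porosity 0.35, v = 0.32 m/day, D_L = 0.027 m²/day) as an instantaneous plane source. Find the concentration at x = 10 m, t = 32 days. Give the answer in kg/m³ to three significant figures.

For an instantaneous plane source, C(x,t) = M/(n_e·A·√(4πDt)) · exp(−(x−vt)²/(4Dt)), with n_e·A the pore (flow) area.
Plume center vt = 0.32 × 32 = 10.24 m, so the well at 10 m is 0.24 m upgradient of the peak.
√(4πDt) = 3.295 m, giving peak height M/(n_e·A·√(4πDt)) = 0.24/(0.35 × 6.7 × 3.295) = 0.03106 kg/m³.
(x−vt)²/(4Dt) = (-0.24)²/(4 × 0.027 × 32) = 0.01667; exp(−0.01667) = 0.9835.
C = 0.03106 × 0.9835 = 0.0305 kg/m³.

0.0305 kg/m³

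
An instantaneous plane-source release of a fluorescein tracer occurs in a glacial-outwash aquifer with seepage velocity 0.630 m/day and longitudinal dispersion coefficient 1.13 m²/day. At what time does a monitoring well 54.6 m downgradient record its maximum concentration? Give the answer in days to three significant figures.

83.9 days

For the 1D instantaneous-source solution, setting ∂C/∂t = 0 at fixed x gives v²t² + 2Dt − x² = 0, so t = (√(D² + v²x²) − D)/v².
√(D² + v²x²) = √(1.13² + 0.630² × 54.6²) = 34.42; v² = 0.3969.
t = (34.42 − 1.13)/0.3969 = 83.9 days (vs. the pure-advection estimate x/v = 86.7 d).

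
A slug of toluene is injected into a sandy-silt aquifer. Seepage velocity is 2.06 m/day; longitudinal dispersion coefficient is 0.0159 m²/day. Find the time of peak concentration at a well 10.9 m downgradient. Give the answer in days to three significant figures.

For the 1D instantaneous-source solution, setting ∂C/∂t = 0 at fixed x gives v²t² + 2Dt − x² = 0, so t = (√(D² + v²x²) − D)/v².
√(D² + v²x²) = √(0.0159² + 2.06² × 10.9²) = 22.45; v² = 4.2436.
t = (22.45 − 0.0159)/4.2436 = 5.29 days (vs. the pure-advection estimate x/v = 5.29 d).

5.29 days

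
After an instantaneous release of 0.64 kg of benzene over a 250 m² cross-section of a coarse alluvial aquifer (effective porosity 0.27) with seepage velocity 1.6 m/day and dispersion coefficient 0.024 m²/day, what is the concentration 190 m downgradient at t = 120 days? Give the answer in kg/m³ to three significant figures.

For an instantaneous plane source, C(x,t) = M/(n_e·A·√(4πDt)) · exp(−(x−vt)²/(4Dt)), with n_e·A the pore (flow) area.
Plume center vt = 1.6 × 120 = 192 m, so the well at 190 m is 2 m upgradient of the peak.
√(4πDt) = 6.016 m, giving peak height M/(n_e·A·√(4πDt)) = 0.64/(0.27 × 250 × 6.016) = 0.001576 kg/m³.
(x−vt)²/(4Dt) = (-2)²/(4 × 0.024 × 120) = 0.3472; exp(−0.3472) = 0.7067.
C = 0.001576 × 0.7067 = 0.00111 kg/m³.

0.00111 kg/m³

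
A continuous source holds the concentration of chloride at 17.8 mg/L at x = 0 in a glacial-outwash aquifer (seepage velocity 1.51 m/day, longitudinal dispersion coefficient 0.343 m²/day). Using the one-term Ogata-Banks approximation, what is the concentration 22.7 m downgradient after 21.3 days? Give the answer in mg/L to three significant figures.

17.7 mg/L

For a continuous step input, C/C₀ ≈ ½·erfc((x−vt)/(2√(Dt))).
vt = 1.51 × 21.3 = 32.163 m and 2√(Dt) = 2√(0.343 × 21.3) = 5.406 m.
Argument (x−vt)/(2√(Dt)) = (22.7 − 32.163)/5.406 = -1.750; ½·erfc(-1.750) = 0.9933.
C = 17.8 × 0.9933 = 17.7 mg/L.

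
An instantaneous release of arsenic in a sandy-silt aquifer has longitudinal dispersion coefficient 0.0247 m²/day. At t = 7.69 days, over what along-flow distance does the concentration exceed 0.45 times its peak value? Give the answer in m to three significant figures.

1.56 m

The plume is Gaussian with σ = √(2Dt) = √(2 × 0.0247 × 7.69) = 0.6163 m.
C/C_peak = exp(−Δx²/(2σ²)) = 0.45 ⇒ Δx = σ·√(−2 ln 0.45) = 0.6163 × 1.264 = 0.7790 m.
Width = 2Δx = 1.56 m.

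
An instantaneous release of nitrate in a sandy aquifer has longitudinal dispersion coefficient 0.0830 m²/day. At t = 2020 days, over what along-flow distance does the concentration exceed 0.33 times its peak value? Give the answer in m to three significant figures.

54.5 m

The plume is Gaussian with σ = √(2Dt) = √(2 × 0.0830 × 2020) = 18.31 m.
C/C_peak = exp(−Δx²/(2σ²)) = 0.33 ⇒ Δx = σ·√(−2 ln 0.33) = 18.31 × 1.489 = 27.26 m.
Width = 2Δx = 54.5 m.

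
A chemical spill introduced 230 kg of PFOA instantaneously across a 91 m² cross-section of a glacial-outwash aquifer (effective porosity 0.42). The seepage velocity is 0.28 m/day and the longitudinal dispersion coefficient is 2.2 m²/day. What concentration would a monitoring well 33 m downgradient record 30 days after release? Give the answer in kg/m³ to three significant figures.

For an instantaneous plane source, C(x,t) = M/(n_e·A·√(4πDt)) · exp(−(x−vt)²/(4Dt)), with n_e·A the pore (flow) area.
Plume center vt = 0.28 × 30 = 8.4 m, so the well at 33 m is 24.6 m downgradient of the peak.
√(4πDt) = 28.80 m, giving peak height M/(n_e·A·√(4πDt)) = 230/(0.42 × 91 × 28.80) = 0.2090 kg/m³.
(x−vt)²/(4Dt) = (24.6)²/(4 × 2.2 × 30) = 2.292; exp(−2.292) = 0.1011.
C = 0.2090 × 0.1011 = 0.0211 kg/m³.

0.0211 kg/m³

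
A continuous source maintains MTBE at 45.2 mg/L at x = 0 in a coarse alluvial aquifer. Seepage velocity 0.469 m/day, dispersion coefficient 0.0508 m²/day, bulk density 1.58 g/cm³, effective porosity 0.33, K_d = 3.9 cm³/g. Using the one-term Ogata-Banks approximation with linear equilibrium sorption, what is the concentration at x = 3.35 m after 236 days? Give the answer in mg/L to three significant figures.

Retardation factor R = 1 + ρ_b·K_d/n = 1 + 1.58 × 3.9/0.33 = 19.67.
Sorption retards both mechanisms: v_R = v/R = 0.02384 m/day, D_R = D/R = 0.002583 m²/day.
v_R·t = 0.02384 × 236 = 5.62624 m; 2√(D_R t) = 1.562 m; argument = (3.35 − 5.62624)/1.562 = -1.457.
C = C₀ × ½·erfc(-1.457) = 45.2 × 0.9803 = 44.3 mg/L.

44.3 mg/L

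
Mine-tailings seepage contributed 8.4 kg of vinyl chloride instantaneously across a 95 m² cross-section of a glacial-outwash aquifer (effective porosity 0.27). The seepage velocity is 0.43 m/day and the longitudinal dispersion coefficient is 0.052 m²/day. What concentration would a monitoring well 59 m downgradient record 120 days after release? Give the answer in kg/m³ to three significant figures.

0.00412 kg/m³

For an instantaneous plane source, C(x,t) = M/(n_e·A·√(4πDt)) · exp(−(x−vt)²/(4Dt)), with n_e·A the pore (flow) area.
Plume center vt = 0.43 × 120 = 51.6 m, so the well at 59 m is 7.4 m downgradient of the peak.
√(4πDt) = 8.855 m, giving peak height M/(n_e·A·√(4πDt)) = 8.4/(0.27 × 95 × 8.855) = 0.03698 kg/m³.
(x−vt)²/(4Dt) = (7.4)²/(4 × 0.052 × 120) = 2.194; exp(−2.194) = 0.1115.
C = 0.03698 × 0.1115 = 0.00412 kg/m³.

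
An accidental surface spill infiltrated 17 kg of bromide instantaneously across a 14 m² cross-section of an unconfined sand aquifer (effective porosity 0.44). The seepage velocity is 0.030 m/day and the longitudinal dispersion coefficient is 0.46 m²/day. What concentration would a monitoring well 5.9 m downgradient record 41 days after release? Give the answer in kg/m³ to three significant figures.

0.134 kg/m³

For an instantaneous plane source, C(x,t) = M/(n_e·A·√(4πDt)) · exp(−(x−vt)²/(4Dt)), with n_e·A the pore (flow) area.
Plume center vt = 0.030 × 41 = 1.23 m, so the well at 5.9 m is 4.67 m downgradient of the peak.
√(4πDt) = 15.39 m, giving peak height M/(n_e·A·√(4πDt)) = 17/(0.44 × 14 × 15.39) = 0.1793 kg/m³.
(x−vt)²/(4Dt) = (4.67)²/(4 × 0.46 × 41) = 0.2891; exp(−0.2891) = 0.7489.
C = 0.1793 × 0.7489 = 0.134 kg/m³.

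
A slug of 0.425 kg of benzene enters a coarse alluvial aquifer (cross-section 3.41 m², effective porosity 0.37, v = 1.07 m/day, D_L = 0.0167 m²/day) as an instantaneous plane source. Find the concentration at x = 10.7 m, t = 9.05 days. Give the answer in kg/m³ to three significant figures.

For an instantaneous plane source, C(x,t) = M/(n_e·A·√(4πDt)) · exp(−(x−vt)²/(4Dt)), with n_e·A the pore (flow) area.
Plume center vt = 1.07 × 9.05 = 9.6835 m, so the well at 10.7 m is 1.0165 m downgradient of the peak.
√(4πDt) = 1.378 m, giving peak height M/(n_e·A·√(4πDt)) = 0.425/(0.37 × 3.41 × 1.378) = 0.2444 kg/m³.
(x−vt)²/(4Dt) = (1.0165)²/(4 × 0.0167 × 9.05) = 1.709; exp(−1.709) = 0.1810.
C = 0.2444 × 0.1810 = 0.0442 kg/m³.

0.0442 kg/m³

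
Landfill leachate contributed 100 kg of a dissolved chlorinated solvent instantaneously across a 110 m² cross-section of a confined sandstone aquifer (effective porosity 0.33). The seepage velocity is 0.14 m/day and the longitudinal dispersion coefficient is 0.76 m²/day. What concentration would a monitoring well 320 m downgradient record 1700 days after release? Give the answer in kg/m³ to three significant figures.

For an instantaneous plane source, C(x,t) = M/(n_e·A·√(4πDt)) · exp(−(x−vt)²/(4Dt)), with n_e·A the pore (flow) area.
Plume center vt = 0.14 × 1700 = 238 m, so the well at 320 m is 82 m downgradient of the peak.
√(4πDt) = 127.4 m, giving peak height M/(n_e·A·√(4πDt)) = 100/(0.33 × 110 × 127.4) = 0.02162 kg/m³.
(x−vt)²/(4Dt) = (82)²/(4 × 0.76 × 1700) = 1.301; exp(−1.301) = 0.2723.
C = 0.02162 × 0.2723 = 0.00589 kg/m³.

0.00589 kg/m³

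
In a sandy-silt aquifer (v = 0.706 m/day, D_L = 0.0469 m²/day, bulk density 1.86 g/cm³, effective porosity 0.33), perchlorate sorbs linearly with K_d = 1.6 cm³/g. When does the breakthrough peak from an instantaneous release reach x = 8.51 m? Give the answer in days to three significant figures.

Retardation factor R = 1 + ρ_b·K_d/n = 1 + 1.86 × 1.6/0.33 = 10.02.
Sorption retards both mechanisms: v_R = v/R = 0.07046 m/day, D_R = D/R = 0.004681 m²/day.
Peak time from v_R²t² + 2D_R t − x² = 0: t = (√(D_R² + v_R²x²) − D_R)/v_R².
√(D_R² + v_R²x²) = √(0.004681² + 0.07046² × 8.51²) = 0.5996; v_R² = 0.004965.
t = (0.5996 − 0.004681)/0.004965 = 120 days.

120 days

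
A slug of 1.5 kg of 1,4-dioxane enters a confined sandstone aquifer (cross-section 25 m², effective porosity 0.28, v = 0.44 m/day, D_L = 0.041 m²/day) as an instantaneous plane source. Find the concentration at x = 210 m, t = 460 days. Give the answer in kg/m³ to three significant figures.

For an instantaneous plane source, C(x,t) = M/(n_e·A·√(4πDt)) · exp(−(x−vt)²/(4Dt)), with n_e·A the pore (flow) area.
Plume center vt = 0.44 × 460 = 202.4 m, so the well at 210 m is 7.6 m downgradient of the peak.
√(4πDt) = 15.39 m, giving peak height M/(n_e·A·√(4πDt)) = 1.5/(0.28 × 25 × 15.39) = 0.01392 kg/m³.
(x−vt)²/(4Dt) = (7.6)²/(4 × 0.041 × 460) = 0.7656; exp(−0.7656) = 0.4651.
C = 0.01392 × 0.4651 = 0.00647 kg/m³.

0.00647 kg/m³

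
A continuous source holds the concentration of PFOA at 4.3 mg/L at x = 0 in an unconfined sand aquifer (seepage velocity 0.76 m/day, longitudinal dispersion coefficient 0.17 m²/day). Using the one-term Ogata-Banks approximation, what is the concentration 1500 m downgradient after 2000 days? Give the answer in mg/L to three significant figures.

3.35 mg/L

For a continuous step input, C/C₀ ≈ ½·erfc((x−vt)/(2√(Dt))).
vt = 0.76 × 2000 = 1520 m and 2√(Dt) = 2√(0.17 × 2000) = 36.88 m.
Argument (x−vt)/(2√(Dt)) = (1500 − 1520)/36.88 = -0.5423; ½·erfc(-0.5423) = 0.7784.
C = 4.3 × 0.7784 = 3.35 mg/L.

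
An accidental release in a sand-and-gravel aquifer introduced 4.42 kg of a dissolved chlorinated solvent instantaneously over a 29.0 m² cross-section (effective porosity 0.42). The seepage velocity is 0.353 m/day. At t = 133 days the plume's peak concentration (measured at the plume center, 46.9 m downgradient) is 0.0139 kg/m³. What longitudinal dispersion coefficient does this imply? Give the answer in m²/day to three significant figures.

At the plume center C_max = M/(n_e·A·√(4πDt)), so D = M²/(4πt·(n_e·A·C_max)²).
n_e·A·C_max = 0.42 × 29.0 × 0.0139 = 0.1693 kg/m.
D = 4.42²/(4π × 133 × 0.1693²) = 0.408 m²/day.

0.408 m²/day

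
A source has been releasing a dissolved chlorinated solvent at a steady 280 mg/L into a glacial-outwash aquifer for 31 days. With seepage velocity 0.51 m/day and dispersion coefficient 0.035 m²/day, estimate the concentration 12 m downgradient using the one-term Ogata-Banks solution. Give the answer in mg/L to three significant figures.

279 mg/L

For a continuous step input, C/C₀ ≈ ½·erfc((x−vt)/(2√(Dt))).
vt = 0.51 × 31 = 15.81 m and 2√(Dt) = 2√(0.035 × 31) = 2.083 m.
Argument (x−vt)/(2√(Dt)) = (12 − 15.81)/2.083 = -1.829; ½·erfc(-1.829) = 0.9952.
C = 280 × 0.9952 = 279 mg/L.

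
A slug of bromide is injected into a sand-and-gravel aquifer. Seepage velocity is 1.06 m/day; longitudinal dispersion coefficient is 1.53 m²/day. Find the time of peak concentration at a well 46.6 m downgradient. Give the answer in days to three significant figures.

42.6 days

For the 1D instantaneous-source solution, setting ∂C/∂t = 0 at fixed x gives v²t² + 2Dt − x² = 0, so t = (√(D² + v²x²) − D)/v².
√(D² + v²x²) = √(1.53² + 1.06² × 46.6²) = 49.42; v² = 1.1236.
t = (49.42 − 1.53)/1.1236 = 42.6 days (vs. the pure-advection estimate x/v = 44.0 d).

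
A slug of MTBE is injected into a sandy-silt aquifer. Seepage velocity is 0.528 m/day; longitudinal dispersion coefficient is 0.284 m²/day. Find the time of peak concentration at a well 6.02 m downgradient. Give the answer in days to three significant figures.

10.4 days

For the 1D instantaneous-source solution, setting ∂C/∂t = 0 at fixed x gives v²t² + 2Dt − x² = 0, so t = (√(D² + v²x²) − D)/v².
√(D² + v²x²) = √(0.284² + 0.528² × 6.02²) = 3.191; v² = 0.278784.
t = (3.191 − 0.284)/0.278784 = 10.4 days (vs. the pure-advection estimate x/v = 11.4 d).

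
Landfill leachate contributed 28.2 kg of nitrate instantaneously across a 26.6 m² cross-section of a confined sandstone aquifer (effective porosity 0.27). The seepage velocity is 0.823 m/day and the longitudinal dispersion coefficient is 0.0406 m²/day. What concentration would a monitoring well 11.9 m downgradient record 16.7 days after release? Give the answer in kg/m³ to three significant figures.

0.384 kg/m³

For an instantaneous plane source, C(x,t) = M/(n_e·A·√(4πDt)) · exp(−(x−vt)²/(4Dt)), with n_e·A the pore (flow) area.
Plume center vt = 0.823 × 16.7 = 13.7441 m, so the well at 11.9 m is 1.8441 m upgradient of the peak.
√(4πDt) = 2.919 m, giving peak height M/(n_e·A·√(4πDt)) = 28.2/(0.27 × 26.6 × 2.919) = 1.345 kg/m³.
(x−vt)²/(4Dt) = (-1.8441)²/(4 × 0.0406 × 16.7) = 1.254; exp(−1.254) = 0.2854.
C = 1.345 × 0.2854 = 0.384 kg/m³.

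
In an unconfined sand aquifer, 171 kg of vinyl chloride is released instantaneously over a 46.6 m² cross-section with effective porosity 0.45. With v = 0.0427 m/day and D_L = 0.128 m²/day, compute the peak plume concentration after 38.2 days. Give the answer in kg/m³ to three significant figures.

The peak of an instantaneous 1D plume sits at x = vt; there the Gaussian factor is 1 and C_max = M/(n_e·A·√(4πDt)), where n_e·A is the pore area the mass is dissolved in.
√(4πDt) = √(4π × 0.128 × 38.2) = 7.839 m, so C_max = 171/(0.45 × 46.6 × 7.839) = 1.04 kg/m³.

1.04 kg/m³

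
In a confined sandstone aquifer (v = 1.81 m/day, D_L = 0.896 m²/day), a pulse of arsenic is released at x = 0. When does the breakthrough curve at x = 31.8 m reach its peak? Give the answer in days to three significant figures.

17.3 days

For the 1D instantaneous-source solution, setting ∂C/∂t = 0 at fixed x gives v²t² + 2Dt − x² = 0, so t = (√(D² + v²x²) − D)/v².
√(D² + v²x²) = √(0.896² + 1.81² × 31.8²) = 57.56; v² = 3.2761.
t = (57.56 − 0.896)/3.2761 = 17.3 days (vs. the pure-advection estimate x/v = 17.6 d).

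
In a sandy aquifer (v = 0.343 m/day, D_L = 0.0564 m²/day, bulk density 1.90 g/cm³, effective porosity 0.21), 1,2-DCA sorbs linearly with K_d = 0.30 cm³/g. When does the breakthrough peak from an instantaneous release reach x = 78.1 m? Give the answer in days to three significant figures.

Retardation factor R = 1 + ρ_b·K_d/n = 1 + 1.90 × 0.30/0.21 = 3.714.
Sorption retards both mechanisms: v_R = v/R = 0.09235 m/day, D_R = D/R = 0.01519 m²/day.
Peak time from v_R²t² + 2D_R t − x² = 0: t = (√(D_R² + v_R²x²) − D_R)/v_R².
√(D_R² + v_R²x²) = √(0.01519² + 0.09235² × 78.1²) = 7.213; v_R² = 0.008529.
t = (7.213 − 0.01519)/0.008529 = 844 days.

844 days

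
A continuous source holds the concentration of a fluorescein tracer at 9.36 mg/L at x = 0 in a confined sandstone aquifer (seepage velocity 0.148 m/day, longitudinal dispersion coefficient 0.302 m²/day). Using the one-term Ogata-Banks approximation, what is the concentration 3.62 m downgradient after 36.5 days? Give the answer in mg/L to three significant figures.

6.06 mg/L

For a continuous step input, C/C₀ ≈ ½·erfc((x−vt)/(2√(Dt))).
vt = 0.148 × 36.5 = 5.402 m and 2√(Dt) = 2√(0.302 × 36.5) = 6.640 m.
Argument (x−vt)/(2√(Dt)) = (3.62 − 5.402)/6.640 = -0.2684; ½·erfc(-0.2684) = 0.6479.
C = 9.36 × 0.6479 = 6.06 mg/L.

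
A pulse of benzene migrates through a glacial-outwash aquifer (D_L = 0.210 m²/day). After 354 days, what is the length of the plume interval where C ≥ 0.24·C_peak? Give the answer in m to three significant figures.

41.2 m

The plume is Gaussian with σ = √(2Dt) = √(2 × 0.210 × 354) = 12.19 m.
C/C_peak = exp(−Δx²/(2σ²)) = 0.24 ⇒ Δx = σ·√(−2 ln 0.24) = 12.19 × 1.689 = 20.59 m.
Width = 2Δx = 41.2 m.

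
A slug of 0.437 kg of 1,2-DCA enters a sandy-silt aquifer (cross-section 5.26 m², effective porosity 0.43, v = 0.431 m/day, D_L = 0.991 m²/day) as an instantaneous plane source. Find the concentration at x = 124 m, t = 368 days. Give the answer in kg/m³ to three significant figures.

For an instantaneous plane source, C(x,t) = M/(n_e·A·√(4πDt)) · exp(−(x−vt)²/(4Dt)), with n_e·A the pore (flow) area.
Plume center vt = 0.431 × 368 = 158.608 m, so the well at 124 m is 34.608 m upgradient of the peak.
√(4πDt) = 67.70 m, giving peak height M/(n_e·A·√(4πDt)) = 0.437/(0.43 × 5.26 × 67.70) = 0.002854 kg/m³.
(x−vt)²/(4Dt) = (-34.608)²/(4 × 0.991 × 368) = 0.8211; exp(−0.8211) = 0.4399.
C = 0.002854 × 0.4399 = 0.00126 kg/m³.

0.00126 kg/m³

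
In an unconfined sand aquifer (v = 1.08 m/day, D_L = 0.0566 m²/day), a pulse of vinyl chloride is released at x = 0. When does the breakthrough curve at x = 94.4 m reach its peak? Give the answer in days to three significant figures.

87.4 days

For the 1D instantaneous-source solution, setting ∂C/∂t = 0 at fixed x gives v²t² + 2Dt − x² = 0, so t = (√(D² + v²x²) − D)/v².
√(D² + v²x²) = √(0.0566² + 1.08² × 94.4²) = 102.0; v² = 1.1664.
t = (102.0 − 0.0566)/1.1664 = 87.4 days (vs. the pure-advection estimate x/v = 87.4 d).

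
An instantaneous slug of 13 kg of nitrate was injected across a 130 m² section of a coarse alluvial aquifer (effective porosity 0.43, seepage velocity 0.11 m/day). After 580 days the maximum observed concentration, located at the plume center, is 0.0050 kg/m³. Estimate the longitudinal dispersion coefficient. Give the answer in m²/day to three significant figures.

0.297 m²/day

At the plume center C_max = M/(n_e·A·√(4πDt)), so D = M²/(4πt·(n_e·A·C_max)²).
n_e·A·C_max = 0.43 × 130 × 0.0050 = 0.2795 kg/m.
D = 13²/(4π × 580 × 0.2795²) = 0.297 m²/day.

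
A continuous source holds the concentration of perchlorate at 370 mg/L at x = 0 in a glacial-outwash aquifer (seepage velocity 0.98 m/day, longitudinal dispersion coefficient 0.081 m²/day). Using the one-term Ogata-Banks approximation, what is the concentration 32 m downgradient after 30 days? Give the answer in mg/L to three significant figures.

44.1 mg/L

For a continuous step input, C/C₀ ≈ ½·erfc((x−vt)/(2√(Dt))).
vt = 0.98 × 30 = 29.4 m and 2√(Dt) = 2√(0.081 × 30) = 3.118 m.
Argument (x−vt)/(2√(Dt)) = (32 − 29.4)/3.118 = 0.8339; ½·erfc(0.8339) = 0.1191.
C = 370 × 0.1191 = 44.1 mg/L.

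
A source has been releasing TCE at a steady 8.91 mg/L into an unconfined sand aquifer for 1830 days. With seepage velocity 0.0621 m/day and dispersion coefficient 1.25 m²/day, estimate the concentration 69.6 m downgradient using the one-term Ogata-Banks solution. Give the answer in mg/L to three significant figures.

For a continuous step input, C/C₀ ≈ ½·erfc((x−vt)/(2√(Dt))).
vt = 0.0621 × 1830 = 113.643 m and 2√(Dt) = 2√(1.25 × 1830) = 95.66 m.
Argument (x−vt)/(2√(Dt)) = (69.6 − 113.643)/95.66 = -0.4604; ½·erfc(-0.4604) = 0.7425.
C = 8.91 × 0.7425 = 6.62 mg/L.

6.62 mg/L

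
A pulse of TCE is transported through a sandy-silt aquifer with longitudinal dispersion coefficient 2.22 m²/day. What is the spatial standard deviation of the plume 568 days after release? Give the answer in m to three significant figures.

50.2 m

Dispersive spreading gives a Gaussian with σ² = 2Dt; advection only shifts the center.
σ = √(2 × 2.22 × 568) = 50.2 m.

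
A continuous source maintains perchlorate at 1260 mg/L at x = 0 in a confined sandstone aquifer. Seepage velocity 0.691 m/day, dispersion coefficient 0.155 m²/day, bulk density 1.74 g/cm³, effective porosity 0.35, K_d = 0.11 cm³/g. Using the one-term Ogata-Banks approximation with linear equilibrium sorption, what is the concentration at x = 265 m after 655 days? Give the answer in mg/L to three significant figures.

1250 mg/L

Retardation factor R = 1 + ρ_b·K_d/n = 1 + 1.74 × 0.11/0.35 = 1.547.
Sorption retards both mechanisms: v_R = v/R = 0.4467 m/day, D_R = D/R = 0.1002 m²/day.
v_R·t = 0.4467 × 655 = 292.5885 m; 2√(D_R t) = 16.20 m; argument = (265 − 292.5885)/16.20 = -1.703.
C = C₀ × ½·erfc(-1.703) = 1260 × 0.9920 = 1250 mg/L.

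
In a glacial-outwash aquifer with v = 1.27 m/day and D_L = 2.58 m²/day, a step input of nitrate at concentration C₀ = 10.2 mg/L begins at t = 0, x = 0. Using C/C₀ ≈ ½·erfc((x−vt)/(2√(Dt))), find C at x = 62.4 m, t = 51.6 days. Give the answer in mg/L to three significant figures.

5.88 mg/L

For a continuous step input, C/C₀ ≈ ½·erfc((x−vt)/(2√(Dt))).
vt = 1.27 × 51.6 = 65.532 m and 2√(Dt) = 2√(2.58 × 51.6) = 23.08 m.
Argument (x−vt)/(2√(Dt)) = (62.4 − 65.532)/23.08 = -0.1357; ½·erfc(-0.1357) = 0.5761.
C = 10.2 × 0.5761 = 5.88 mg/L.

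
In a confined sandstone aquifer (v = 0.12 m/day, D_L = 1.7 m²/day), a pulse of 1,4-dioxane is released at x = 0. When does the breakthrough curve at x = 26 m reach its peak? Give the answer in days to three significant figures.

129 days

For the 1D instantaneous-source solution, setting ∂C/∂t = 0 at fixed x gives v²t² + 2Dt − x² = 0, so t = (√(D² + v²x²) − D)/v².
√(D² + v²x²) = √(1.7² + 0.12² × 26²) = 3.553; v² = 0.0144.
t = (3.553 − 1.7)/0.0144 = 129 days (vs. the pure-advection estimate x/v = 217 d).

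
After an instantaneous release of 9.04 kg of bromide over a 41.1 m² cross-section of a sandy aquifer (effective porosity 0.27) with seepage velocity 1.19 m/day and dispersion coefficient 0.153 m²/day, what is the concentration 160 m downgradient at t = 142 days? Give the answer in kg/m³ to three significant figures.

For an instantaneous plane source, C(x,t) = M/(n_e·A·√(4πDt)) · exp(−(x−vt)²/(4Dt)), with n_e·A the pore (flow) area.
Plume center vt = 1.19 × 142 = 168.98 m, so the well at 160 m is 8.98 m upgradient of the peak.
√(4πDt) = 16.52 m, giving peak height M/(n_e·A·√(4πDt)) = 9.04/(0.27 × 41.1 × 16.52) = 0.04931 kg/m³.
(x−vt)²/(4Dt) = (-8.98)²/(4 × 0.153 × 142) = 0.9279; exp(−0.9279) = 0.3954.
C = 0.04931 × 0.3954 = 0.0195 kg/m³.

0.0195 kg/m³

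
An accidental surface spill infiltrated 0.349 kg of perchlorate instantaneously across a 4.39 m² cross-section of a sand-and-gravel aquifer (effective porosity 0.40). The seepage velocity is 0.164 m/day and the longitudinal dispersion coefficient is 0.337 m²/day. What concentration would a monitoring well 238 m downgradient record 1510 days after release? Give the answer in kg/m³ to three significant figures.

For an instantaneous plane source, C(x,t) = M/(n_e·A·√(4πDt)) · exp(−(x−vt)²/(4Dt)), with n_e·A the pore (flow) area.
Plume center vt = 0.164 × 1510 = 247.64 m, so the well at 238 m is 9.64 m upgradient of the peak.
√(4πDt) = 79.97 m, giving peak height M/(n_e·A·√(4πDt)) = 0.349/(0.40 × 4.39 × 79.97) = 0.002485 kg/m³.
(x−vt)²/(4Dt) = (-9.64)²/(4 × 0.337 × 1510) = 0.04565; exp(−0.04565) = 0.9554.
C = 0.002485 × 0.9554 = 0.00237 kg/m³.

0.00237 kg/m³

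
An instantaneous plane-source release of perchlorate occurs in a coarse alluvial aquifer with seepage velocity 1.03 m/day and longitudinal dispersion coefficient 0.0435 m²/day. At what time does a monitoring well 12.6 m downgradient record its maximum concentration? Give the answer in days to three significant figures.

For the 1D instantaneous-source solution, setting ∂C/∂t = 0 at fixed x gives v²t² + 2Dt − x² = 0, so t = (√(D² + v²x²) − D)/v².
√(D² + v²x²) = √(0.0435² + 1.03² × 12.6²) = 12.98; v² = 1.0609.
t = (12.98 − 0.0435)/1.0609 = 12.2 days (vs. the pure-advection estimate x/v = 12.2 d).

12.2 days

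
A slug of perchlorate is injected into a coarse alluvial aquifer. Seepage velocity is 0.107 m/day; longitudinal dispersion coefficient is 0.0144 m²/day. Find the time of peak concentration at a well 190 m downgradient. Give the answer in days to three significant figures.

For the 1D instantaneous-source solution, setting ∂C/∂t = 0 at fixed x gives v²t² + 2Dt − x² = 0, so t = (√(D² + v²x²) − D)/v².
√(D² + v²x²) = √(0.0144² + 0.107² × 190²) = 20.33; v² = 0.011449.
t = (20.33 − 0.0144)/0.011449 = 1770 days (vs. the pure-advection estimate x/v = 1780 d).

1770 days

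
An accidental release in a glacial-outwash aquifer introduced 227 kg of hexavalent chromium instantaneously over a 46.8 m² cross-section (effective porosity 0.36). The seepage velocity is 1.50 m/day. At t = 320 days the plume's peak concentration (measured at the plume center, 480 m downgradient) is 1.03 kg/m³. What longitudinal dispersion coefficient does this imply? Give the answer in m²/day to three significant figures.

At the plume center C_max = M/(n_e·A·√(4πDt)), so D = M²/(4πt·(n_e·A·C_max)²).
n_e·A·C_max = 0.36 × 46.8 × 1.03 = 17.35 kg/m.
D = 227²/(4π × 320 × 17.35²) = 0.0426 m²/day.

0.0426 m²/day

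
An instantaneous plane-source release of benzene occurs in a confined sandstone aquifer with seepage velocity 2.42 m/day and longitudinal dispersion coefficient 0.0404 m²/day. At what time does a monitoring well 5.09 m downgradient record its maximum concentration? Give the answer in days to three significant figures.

2.10 days

For the 1D instantaneous-source solution, setting ∂C/∂t = 0 at fixed x gives v²t² + 2Dt − x² = 0, so t = (√(D² + v²x²) − D)/v².
√(D² + v²x²) = √(0.0404² + 2.42² × 5.09²) = 12.32; v² = 5.8564.
t = (12.32 − 0.0404)/5.8564 = 2.10 days (vs. the pure-advection estimate x/v = 2.10 d).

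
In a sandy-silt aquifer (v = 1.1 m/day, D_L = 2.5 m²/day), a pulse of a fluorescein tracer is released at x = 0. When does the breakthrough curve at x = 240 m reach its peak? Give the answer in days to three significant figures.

For the 1D instantaneous-source solution, setting ∂C/∂t = 0 at fixed x gives v²t² + 2Dt − x² = 0, so t = (√(D² + v²x²) − D)/v².
√(D² + v²x²) = √(2.5² + 1.1² × 240²) = 264.0; v² = 1.21.
t = (264.0 − 2.5)/1.21 = 216 days (vs. the pure-advection estimate x/v = 218 d).

216 days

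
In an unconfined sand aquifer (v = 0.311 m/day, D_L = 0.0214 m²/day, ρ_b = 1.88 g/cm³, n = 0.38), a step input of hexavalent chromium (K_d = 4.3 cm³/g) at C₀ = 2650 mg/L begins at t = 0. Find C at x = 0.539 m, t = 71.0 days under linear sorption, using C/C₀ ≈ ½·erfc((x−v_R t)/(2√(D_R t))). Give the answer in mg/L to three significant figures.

Retardation factor R = 1 + ρ_b·K_d/n = 1 + 1.88 × 4.3/0.38 = 22.27.
Sorption retards both mechanisms: v_R = v/R = 0.01396 m/day, D_R = D/R = 0.0009609 m²/day.
v_R·t = 0.01396 × 71.0 = 0.99116 m; 2√(D_R t) = 0.5224 m; argument = (0.539 − 0.99116)/0.5224 = -0.8655.
C = C₀ × ½·erfc(-0.8655) = 2650 × 0.8895 = 2360 mg/L.

2360 mg/L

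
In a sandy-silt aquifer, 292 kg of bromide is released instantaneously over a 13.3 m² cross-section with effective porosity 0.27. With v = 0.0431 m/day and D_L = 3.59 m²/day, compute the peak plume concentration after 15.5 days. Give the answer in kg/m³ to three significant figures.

3.08 kg/m³

The peak of an instantaneous 1D plume sits at x = vt; there the Gaussian factor is 1 and C_max = M/(n_e·A·√(4πDt)), where n_e·A is the pore area the mass is dissolved in.
√(4πDt) = √(4π × 3.59 × 15.5) = 26.44 m, so C_max = 292/(0.27 × 13.3 × 26.44) = 3.08 kg/m³.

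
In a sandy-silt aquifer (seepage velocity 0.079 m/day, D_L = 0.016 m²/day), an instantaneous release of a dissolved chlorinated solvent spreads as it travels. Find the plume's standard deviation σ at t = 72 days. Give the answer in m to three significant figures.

Dispersive spreading gives a Gaussian with σ² = 2Dt; advection only shifts the center.
σ = √(2 × 0.016 × 72) = 1.52 m.

1.52 m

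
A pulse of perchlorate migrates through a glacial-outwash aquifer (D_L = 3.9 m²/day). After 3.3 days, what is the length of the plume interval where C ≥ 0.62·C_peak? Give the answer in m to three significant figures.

The plume is Gaussian with σ = √(2Dt) = √(2 × 3.9 × 3.3) = 5.073 m.
C/C_peak = exp(−Δx²/(2σ²)) = 0.62 ⇒ Δx = σ·√(−2 ln 0.62) = 5.073 × 0.9778 = 4.960 m.
Width = 2Δx = 9.92 m.

9.92 m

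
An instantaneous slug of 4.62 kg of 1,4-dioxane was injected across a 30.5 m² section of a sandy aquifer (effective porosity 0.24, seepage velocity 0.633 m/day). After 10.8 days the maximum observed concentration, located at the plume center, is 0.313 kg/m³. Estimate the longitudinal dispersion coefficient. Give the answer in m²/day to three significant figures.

At the plume center C_max = M/(n_e·A·√(4πDt)), so D = M²/(4πt·(n_e·A·C_max)²).
n_e·A·C_max = 0.24 × 30.5 × 0.313 = 2.291 kg/m.
D = 4.62²/(4π × 10.8 × 2.291²) = 0.0300 m²/day.

0.0300 m²/day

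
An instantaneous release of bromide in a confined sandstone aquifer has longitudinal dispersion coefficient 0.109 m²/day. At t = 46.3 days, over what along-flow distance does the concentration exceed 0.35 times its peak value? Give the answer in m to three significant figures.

9.21 m

The plume is Gaussian with σ = √(2Dt) = √(2 × 0.109 × 46.3) = 3.177 m.
C/C_peak = exp(−Δx²/(2σ²)) = 0.35 ⇒ Δx = σ·√(−2 ln 0.35) = 3.177 × 1.449 = 4.603 m.
Width = 2Δx = 9.21 m.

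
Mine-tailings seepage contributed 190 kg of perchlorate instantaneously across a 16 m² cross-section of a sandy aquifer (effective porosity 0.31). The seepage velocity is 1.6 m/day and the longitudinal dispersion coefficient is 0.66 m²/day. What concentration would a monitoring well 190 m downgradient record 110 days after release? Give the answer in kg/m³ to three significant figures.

For an instantaneous plane source, C(x,t) = M/(n_e·A·√(4πDt)) · exp(−(x−vt)²/(4Dt)), with n_e·A the pore (flow) area.
Plume center vt = 1.6 × 110 = 176 m, so the well at 190 m is 14 m downgradient of the peak.
√(4πDt) = 30.20 m, giving peak height M/(n_e·A·√(4πDt)) = 190/(0.31 × 16 × 30.20) = 1.268 kg/m³.
(x−vt)²/(4Dt) = (14)²/(4 × 0.66 × 110) = 0.6749; exp(−0.6749) = 0.5092.
C = 1.268 × 0.5092 = 0.646 kg/m³.

0.646 kg/m³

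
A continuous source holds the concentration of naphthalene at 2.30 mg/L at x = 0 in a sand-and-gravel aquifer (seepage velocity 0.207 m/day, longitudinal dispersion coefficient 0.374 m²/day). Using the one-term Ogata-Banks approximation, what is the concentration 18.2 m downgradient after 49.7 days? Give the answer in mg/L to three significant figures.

0.224 mg/L

For a continuous step input, C/C₀ ≈ ½·erfc((x−vt)/(2√(Dt))).
vt = 0.207 × 49.7 = 10.2879 m and 2√(Dt) = 2√(0.374 × 49.7) = 8.623 m.
Argument (x−vt)/(2√(Dt)) = (18.2 − 10.2879)/8.623 = 0.9176; ½·erfc(0.9176) = 0.09720.
C = 2.30 × 0.09720 = 0.224 mg/L.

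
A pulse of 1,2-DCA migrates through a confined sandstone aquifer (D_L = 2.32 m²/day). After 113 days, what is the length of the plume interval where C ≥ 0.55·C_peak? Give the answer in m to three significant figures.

The plume is Gaussian with σ = √(2Dt) = √(2 × 2.32 × 113) = 22.90 m.
C/C_peak = exp(−Δx²/(2σ²)) = 0.55 ⇒ Δx = σ·√(−2 ln 0.55) = 22.90 × 1.093 = 25.03 m.
Width = 2Δx = 50.1 m.

50.1 m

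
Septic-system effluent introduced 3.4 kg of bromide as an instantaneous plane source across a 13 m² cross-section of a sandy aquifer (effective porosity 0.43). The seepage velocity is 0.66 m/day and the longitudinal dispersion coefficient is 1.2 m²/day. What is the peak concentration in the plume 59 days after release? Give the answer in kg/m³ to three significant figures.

0.0204 kg/m³

The peak of an instantaneous 1D plume sits at x = vt; there the Gaussian factor is 1 and C_max = M/(n_e·A·√(4πDt)), where n_e·A is the pore area the mass is dissolved in.
√(4πDt) = √(4π × 1.2 × 59) = 29.83 m, so C_max = 3.4/(0.43 × 13 × 29.83) = 0.0204 kg/m³.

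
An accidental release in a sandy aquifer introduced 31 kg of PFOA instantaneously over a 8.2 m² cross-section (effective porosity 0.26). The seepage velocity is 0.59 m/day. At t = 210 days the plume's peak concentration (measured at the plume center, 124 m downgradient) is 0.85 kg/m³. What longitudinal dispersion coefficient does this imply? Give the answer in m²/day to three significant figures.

0.111 m²/day

At the plume center C_max = M/(n_e·A·√(4πDt)), so D = M²/(4πt·(n_e·A·C_max)²).
n_e·A·C_max = 0.26 × 8.2 × 0.85 = 1.812 kg/m.
D = 31²/(4π × 210 × 1.812²) = 0.111 m²/day.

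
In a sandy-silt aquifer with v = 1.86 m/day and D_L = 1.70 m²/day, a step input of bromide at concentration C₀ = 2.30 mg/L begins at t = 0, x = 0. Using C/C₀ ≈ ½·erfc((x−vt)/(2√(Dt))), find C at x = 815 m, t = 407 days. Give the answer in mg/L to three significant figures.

For a continuous step input, C/C₀ ≈ ½·erfc((x−vt)/(2√(Dt))).
vt = 1.86 × 407 = 757.02 m and 2√(Dt) = 2√(1.70 × 407) = 52.61 m.
Argument (x−vt)/(2√(Dt)) = (815 − 757.02)/52.61 = 1.102; ½·erfc(1.102) = 0.05956.
C = 2.30 × 0.05956 = 0.137 mg/L.

0.137 mg/L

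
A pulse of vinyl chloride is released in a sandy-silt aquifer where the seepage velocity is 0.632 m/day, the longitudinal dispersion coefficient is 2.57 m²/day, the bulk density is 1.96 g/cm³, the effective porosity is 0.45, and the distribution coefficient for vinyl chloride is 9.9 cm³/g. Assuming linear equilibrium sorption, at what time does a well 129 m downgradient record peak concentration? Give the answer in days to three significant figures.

Retardation factor R = 1 + ρ_b·K_d/n = 1 + 1.96 × 9.9/0.45 = 44.12.
Sorption retards both mechanisms: v_R = v/R = 0.01432 m/day, D_R = D/R = 0.05825 m²/day.
Peak time from v_R²t² + 2D_R t − x² = 0: t = (√(D_R² + v_R²x²) − D_R)/v_R².
√(D_R² + v_R²x²) = √(0.05825² + 0.01432² × 129²) = 1.848; v_R² = 0.0002051.
t = (1.848 − 0.05825)/0.0002051 = 8730 days.

8730 days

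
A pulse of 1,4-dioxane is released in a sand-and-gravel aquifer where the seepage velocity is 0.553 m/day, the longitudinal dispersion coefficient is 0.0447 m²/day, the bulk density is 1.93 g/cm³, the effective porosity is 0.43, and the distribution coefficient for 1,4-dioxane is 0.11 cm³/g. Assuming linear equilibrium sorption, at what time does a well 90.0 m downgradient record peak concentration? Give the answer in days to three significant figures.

243 days

Retardation factor R = 1 + ρ_b·K_d/n = 1 + 1.93 × 0.11/0.43 = 1.494.
Sorption retards both mechanisms: v_R = v/R = 0.3701 m/day, D_R = D/R = 0.02992 m²/day.
Peak time from v_R²t² + 2D_R t − x² = 0: t = (√(D_R² + v_R²x²) − D_R)/v_R².
√(D_R² + v_R²x²) = √(0.02992² + 0.3701² × 90.0²) = 33.31; v_R² = 0.1370.
t = (33.31 − 0.02992)/0.1370 = 243 days.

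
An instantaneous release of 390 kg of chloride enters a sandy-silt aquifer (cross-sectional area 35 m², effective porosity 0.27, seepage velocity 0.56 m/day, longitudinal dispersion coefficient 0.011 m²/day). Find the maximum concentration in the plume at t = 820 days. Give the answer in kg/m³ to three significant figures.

3.88 kg/m³

The peak of an instantaneous 1D plume sits at x = vt; there the Gaussian factor is 1 and C_max = M/(n_e·A·√(4πDt)), where n_e·A is the pore area the mass is dissolved in.
√(4πDt) = √(4π × 0.011 × 820) = 10.65 m, so C_max = 390/(0.27 × 35 × 10.65) = 3.88 kg/m³.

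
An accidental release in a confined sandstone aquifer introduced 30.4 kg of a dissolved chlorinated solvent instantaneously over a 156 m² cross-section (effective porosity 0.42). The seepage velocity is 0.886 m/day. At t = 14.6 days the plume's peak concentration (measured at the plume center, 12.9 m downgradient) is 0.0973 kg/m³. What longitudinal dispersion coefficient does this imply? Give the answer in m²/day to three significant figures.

At the plume center C_max = M/(n_e·A·√(4πDt)), so D = M²/(4πt·(n_e·A·C_max)²).
n_e·A·C_max = 0.42 × 156 × 0.0973 = 6.375 kg/m.
D = 30.4²/(4π × 14.6 × 6.375²) = 0.124 m²/day.

0.124 m²/day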